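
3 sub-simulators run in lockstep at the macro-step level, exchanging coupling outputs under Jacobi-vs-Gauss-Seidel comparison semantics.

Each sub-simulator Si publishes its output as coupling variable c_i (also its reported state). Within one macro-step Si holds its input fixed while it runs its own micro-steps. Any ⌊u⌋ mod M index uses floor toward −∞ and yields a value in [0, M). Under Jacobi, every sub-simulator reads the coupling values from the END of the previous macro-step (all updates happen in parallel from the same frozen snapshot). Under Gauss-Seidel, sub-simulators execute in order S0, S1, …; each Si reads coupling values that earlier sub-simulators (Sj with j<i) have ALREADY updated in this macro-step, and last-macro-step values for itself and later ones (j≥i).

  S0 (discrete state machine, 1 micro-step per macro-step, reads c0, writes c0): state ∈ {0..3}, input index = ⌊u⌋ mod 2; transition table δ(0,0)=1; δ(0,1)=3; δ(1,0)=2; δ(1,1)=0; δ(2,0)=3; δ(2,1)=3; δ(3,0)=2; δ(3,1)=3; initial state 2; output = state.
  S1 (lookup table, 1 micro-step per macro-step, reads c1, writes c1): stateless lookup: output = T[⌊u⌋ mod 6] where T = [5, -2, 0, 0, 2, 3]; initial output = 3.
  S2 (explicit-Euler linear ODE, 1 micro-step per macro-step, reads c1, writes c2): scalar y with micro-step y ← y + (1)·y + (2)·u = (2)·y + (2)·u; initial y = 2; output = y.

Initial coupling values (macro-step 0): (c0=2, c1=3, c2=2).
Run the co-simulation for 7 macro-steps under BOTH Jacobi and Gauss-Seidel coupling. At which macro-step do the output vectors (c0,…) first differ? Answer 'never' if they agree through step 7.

first divergence at macro-step: 1

[Jacobi] macro 1: S0 reads c0=2 → after 1×micro: 3; S1 reads c1=3 → after 1×micro: 0; S2 reads c1=3 → after 1×micro: 10 ⇒ (c0=3, c1=0, c2=10)
[Jacobi] macro 2: S0 reads c0=3 → after 1×micro: 3; S1 reads c1=0 → after 1×micro: 5; S2 reads c1=0 → after 1×micro: 20 ⇒ (c0=3, c1=5, c2=20)
[Jacobi] macro 3: S0 reads c0=3 → after 1×micro: 3; S1 reads c1=5 → after 1×micro: 3; S2 reads c1=5 → after 1×micro: 50 ⇒ (c0=3, c1=3, c2=50)
[Jacobi] macro 4: S0 reads c0=3 → after 1×micro: 3; S1 reads c1=3 → after 1×micro: 0; S2 reads c1=3 → after 1×micro: 106 ⇒ (c0=3, c1=0, c2=106)
[Jacobi] macro 5: S0 reads c0=3 → after 1×micro: 3; S1 reads c1=0 → after 1×micro: 5; S2 reads c1=0 → after 1×micro: 212 ⇒ (c0=3, c1=5, c2=212)
[Jacobi] macro 6: S0 reads c0=3 → after 1×micro: 3; S1 reads c1=5 → after 1×micro: 3; S2 reads c1=5 → after 1×micro: 434 ⇒ (c0=3, c1=3, c2=434)
[Jacobi] macro 7: S0 reads c0=3 → after 1×micro: 3; S1 reads c1=3 → after 1×micro: 0; S2 reads c1=3 → after 1×micro: 874 ⇒ (c0=3, c1=0, c2=874)
[Gauss-Seidel] macro 1: S0 reads c0=2 → after 1×micro: 3; S1 reads c1=3 → after 1×micro: 0; S2 reads c1=0 → after 1×micro: 4 ⇒ (c0=3, c1=0, c2=4)
[Gauss-Seidel] macro 2: S0 reads c0=3 → after 1×micro: 3; S1 reads c1=0 → after 1×micro: 5; S2 reads c1=5 → after 1×micro: 18 ⇒ (c0=3, c1=5, c2=18)
[Gauss-Seidel] macro 3: S0 reads c0=3 → after 1×micro: 3; S1 reads c1=5 → after 1×micro: 3; S2 reads c1=3 → after 1×micro: 42 ⇒ (c0=3, c1=3, c2=42)
[Gauss-Seidel] macro 4: S0 reads c0=3 → after 1×micro: 3; S1 reads c1=3 → after 1×micro: 0; S2 reads c1=0 → after 1×micro: 84 ⇒ (c0=3, c1=0, c2=84)
[Gauss-Seidel] macro 5: S0 reads c0=3 → after 1×micro: 3; S1 reads c1=0 → after 1×micro: 5; S2 reads c1=5 → after 1×micro: 178 ⇒ (c0=3, c1=5, c2=178)
[Gauss-Seidel] macro 6: S0 reads c0=3 → after 1×micro: 3; S1 reads c1=5 → after 1×micro: 3; S2 reads c1=3 → after 1×micro: 362 ⇒ (c0=3, c1=3, c2=362)
[Gauss-Seidel] macro 7: S0 reads c0=3 → after 1×micro: 3; S1 reads c1=3 → after 1×micro: 0; S2 reads c1=0 → after 1×micro: 724 ⇒ (c0=3, c1=0, c2=724)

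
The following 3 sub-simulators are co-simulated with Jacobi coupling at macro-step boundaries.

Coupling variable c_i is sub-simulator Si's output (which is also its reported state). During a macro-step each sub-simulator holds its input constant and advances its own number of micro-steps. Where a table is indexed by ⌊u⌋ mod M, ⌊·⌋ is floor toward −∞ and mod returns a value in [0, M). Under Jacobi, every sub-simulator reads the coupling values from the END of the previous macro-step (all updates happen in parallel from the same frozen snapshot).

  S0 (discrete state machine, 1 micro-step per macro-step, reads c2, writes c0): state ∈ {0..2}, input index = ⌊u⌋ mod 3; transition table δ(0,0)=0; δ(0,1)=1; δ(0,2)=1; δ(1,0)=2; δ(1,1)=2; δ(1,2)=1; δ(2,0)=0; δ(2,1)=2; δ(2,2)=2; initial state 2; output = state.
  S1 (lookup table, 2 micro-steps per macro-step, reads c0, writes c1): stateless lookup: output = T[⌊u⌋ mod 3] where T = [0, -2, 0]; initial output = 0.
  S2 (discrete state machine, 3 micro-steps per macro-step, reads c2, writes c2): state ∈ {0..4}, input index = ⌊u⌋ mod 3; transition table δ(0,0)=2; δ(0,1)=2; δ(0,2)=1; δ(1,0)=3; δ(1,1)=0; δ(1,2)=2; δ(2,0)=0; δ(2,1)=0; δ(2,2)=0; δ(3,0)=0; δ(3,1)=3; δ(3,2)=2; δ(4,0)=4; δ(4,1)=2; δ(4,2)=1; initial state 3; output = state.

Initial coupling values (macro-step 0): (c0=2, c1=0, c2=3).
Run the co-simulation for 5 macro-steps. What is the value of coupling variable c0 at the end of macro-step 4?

macro 1: S0 reads c2=3 → after 1×micro: 0; S1 reads c0=2 → after 2×micro: 0; S2 reads c2=3 → after 3×micro: 0 ⇒ (c0=0, c1=0, c2=0)
macro 2: S0 reads c2=0 → after 1×micro: 0; S1 reads c0=0 → after 2×micro: 0; S2 reads c2=0 → after 3×micro: 2 ⇒ (c0=0, c1=0, c2=2)
macro 3: S0 reads c2=2 → after 1×micro: 1; S1 reads c0=0 → after 2×micro: 0; S2 reads c2=2 → after 3×micro: 2 ⇒ (c0=1, c1=0, c2=2)
macro 4: S0 reads c2=2 → after 1×micro: 1; S1 reads c0=1 → after 2×micro: -2; S2 reads c2=2 → after 3×micro: 2 ⇒ (c0=1, c1=-2, c2=2)
macro 5: S0 reads c2=2 → after 1×micro: 1; S1 reads c0=1 → after 2×micro: -2; S2 reads c2=2 → after 3×micro: 2 ⇒ (c0=1, c1=-2, c2=2)

c0 at macro-step 4 = 1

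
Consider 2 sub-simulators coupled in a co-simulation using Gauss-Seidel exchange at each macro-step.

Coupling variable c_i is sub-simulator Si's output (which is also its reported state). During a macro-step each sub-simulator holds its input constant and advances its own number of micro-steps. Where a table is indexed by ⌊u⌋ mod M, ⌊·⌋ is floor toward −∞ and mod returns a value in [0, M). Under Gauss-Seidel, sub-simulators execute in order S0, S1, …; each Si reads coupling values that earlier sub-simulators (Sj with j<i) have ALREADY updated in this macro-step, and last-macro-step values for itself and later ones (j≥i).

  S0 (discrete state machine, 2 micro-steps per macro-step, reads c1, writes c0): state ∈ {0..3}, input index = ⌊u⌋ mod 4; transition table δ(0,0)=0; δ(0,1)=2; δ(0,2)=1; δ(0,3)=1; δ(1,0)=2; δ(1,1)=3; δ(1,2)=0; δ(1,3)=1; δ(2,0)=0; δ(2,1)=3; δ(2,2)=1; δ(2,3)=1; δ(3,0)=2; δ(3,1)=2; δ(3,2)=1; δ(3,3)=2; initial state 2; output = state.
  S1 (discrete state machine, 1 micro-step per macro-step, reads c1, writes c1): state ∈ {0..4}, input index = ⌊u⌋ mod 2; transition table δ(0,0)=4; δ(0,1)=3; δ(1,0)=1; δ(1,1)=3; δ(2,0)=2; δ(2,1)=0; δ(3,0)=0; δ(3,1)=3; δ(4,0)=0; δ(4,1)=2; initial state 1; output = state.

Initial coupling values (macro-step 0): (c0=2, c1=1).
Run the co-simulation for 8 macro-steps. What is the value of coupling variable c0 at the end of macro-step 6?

macro 1: S0 reads c1=1 → after 2×micro: 2; S1 reads c1=1 → after 1×micro: 3 ⇒ (c0=2, c1=3)
macro 2: S0 reads c1=3 → after 2×micro: 1; S1 reads c1=3 → after 1×micro: 3 ⇒ (c0=1, c1=3)
macro 3: S0 reads c1=3 → after 2×micro: 1; S1 reads c1=3 → after 1×micro: 3 ⇒ (c0=1, c1=3)
macro 4: S0 reads c1=3 → after 2×micro: 1; S1 reads c1=3 → after 1×micro: 3 ⇒ (c0=1, c1=3)
macro 5: S0 reads c1=3 → after 2×micro: 1; S1 reads c1=3 → after 1×micro: 3 ⇒ (c0=1, c1=3)
macro 6: S0 reads c1=3 → after 2×micro: 1; S1 reads c1=3 → after 1×micro: 3 ⇒ (c0=1, c1=3)
macro 7: S0 reads c1=3 → after 2×micro: 1; S1 reads c1=3 → after 1×micro: 3 ⇒ (c0=1, c1=3)
macro 8: S0 reads c1=3 → after 2×micro: 1; S1 reads c1=3 → after 1×micro: 3 ⇒ (c0=1, c1=3)

c0 at macro-step 6 = 1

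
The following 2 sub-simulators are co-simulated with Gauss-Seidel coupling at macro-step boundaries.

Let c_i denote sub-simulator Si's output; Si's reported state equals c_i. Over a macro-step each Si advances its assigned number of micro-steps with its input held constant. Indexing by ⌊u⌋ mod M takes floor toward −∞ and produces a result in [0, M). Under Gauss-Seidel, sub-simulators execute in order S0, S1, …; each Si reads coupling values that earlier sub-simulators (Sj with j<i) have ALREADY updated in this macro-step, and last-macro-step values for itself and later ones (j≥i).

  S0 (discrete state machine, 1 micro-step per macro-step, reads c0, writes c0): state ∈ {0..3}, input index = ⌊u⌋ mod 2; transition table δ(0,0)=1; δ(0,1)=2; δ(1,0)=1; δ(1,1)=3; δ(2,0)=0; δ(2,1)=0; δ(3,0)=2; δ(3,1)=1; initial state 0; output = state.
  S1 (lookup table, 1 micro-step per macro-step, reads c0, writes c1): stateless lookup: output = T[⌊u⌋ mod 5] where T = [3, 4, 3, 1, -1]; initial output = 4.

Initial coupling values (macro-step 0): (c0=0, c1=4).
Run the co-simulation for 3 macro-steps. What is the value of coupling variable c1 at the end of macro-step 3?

macro 1: S0 reads c0=0 → after 1×micro: 1; S1 reads c0=1 → after 1×micro: 4 ⇒ (c0=1, c1=4)
macro 2: S0 reads c0=1 → after 1×micro: 3; S1 reads c0=3 → after 1×micro: 1 ⇒ (c0=3, c1=1)
macro 3: S0 reads c0=3 → after 1×micro: 1; S1 reads c0=1 → after 1×micro: 4 ⇒ (c0=1, c1=4)

c1 at macro-step 3 = 4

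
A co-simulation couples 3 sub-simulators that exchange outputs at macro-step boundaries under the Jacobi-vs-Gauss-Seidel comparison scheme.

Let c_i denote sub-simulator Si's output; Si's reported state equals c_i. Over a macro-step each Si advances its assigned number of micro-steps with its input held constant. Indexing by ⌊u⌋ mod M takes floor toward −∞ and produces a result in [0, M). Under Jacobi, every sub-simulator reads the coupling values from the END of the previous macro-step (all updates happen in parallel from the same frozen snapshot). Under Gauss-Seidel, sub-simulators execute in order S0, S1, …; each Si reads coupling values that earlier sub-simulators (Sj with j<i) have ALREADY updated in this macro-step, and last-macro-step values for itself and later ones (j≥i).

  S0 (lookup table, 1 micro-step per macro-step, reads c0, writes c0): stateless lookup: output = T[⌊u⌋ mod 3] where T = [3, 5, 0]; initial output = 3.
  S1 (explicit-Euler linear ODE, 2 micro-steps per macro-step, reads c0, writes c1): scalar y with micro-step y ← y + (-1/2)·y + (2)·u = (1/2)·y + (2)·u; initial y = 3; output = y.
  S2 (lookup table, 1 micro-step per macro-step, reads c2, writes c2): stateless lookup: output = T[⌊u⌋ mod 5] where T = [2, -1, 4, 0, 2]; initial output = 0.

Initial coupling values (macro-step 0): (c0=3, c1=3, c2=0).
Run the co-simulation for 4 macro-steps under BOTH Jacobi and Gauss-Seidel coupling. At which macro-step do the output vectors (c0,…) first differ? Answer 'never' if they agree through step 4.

[Jacobi] macro 1: S0 reads c0=3 → after 1×micro: 3; S1 reads c0=3 → after 2×micro: 39/4; S2 reads c2=0 → after 1×micro: 2 ⇒ (c0=3, c1=39/4, c2=2)
[Jacobi] macro 2: S0 reads c0=3 → after 1×micro: 3; S1 reads c0=3 → after 2×micro: 183/16; S2 reads c2=2 → after 1×micro: 4 ⇒ (c0=3, c1=183/16, c2=4)
[Jacobi] macro 3: S0 reads c0=3 → after 1×micro: 3; S1 reads c0=3 → after 2×micro: 759/64; S2 reads c2=4 → after 1×micro: 2 ⇒ (c0=3, c1=759/64, c2=2)
[Jacobi] macro 4: S0 reads c0=3 → after 1×micro: 3; S1 reads c0=3 → after 2×micro: 3063/256; S2 reads c2=2 → after 1×micro: 4 ⇒ (c0=3, c1=3063/256, c2=4)
[Gauss-Seidel] macro 1: S0 reads c0=3 → after 1×micro: 3; S1 reads c0=3 → after 2×micro: 39/4; S2 reads c2=0 → after 1×micro: 2 ⇒ (c0=3, c1=39/4, c2=2)
[Gauss-Seidel] macro 2: S0 reads c0=3 → after 1×micro: 3; S1 reads c0=3 → after 2×micro: 183/16; S2 reads c2=2 → after 1×micro: 4 ⇒ (c0=3, c1=183/16, c2=4)
[Gauss-Seidel] macro 3: S0 reads c0=3 → after 1×micro: 3; S1 reads c0=3 → after 2×micro: 759/64; S2 reads c2=4 → after 1×micro: 2 ⇒ (c0=3, c1=759/64, c2=2)
[Gauss-Seidel] macro 4: S0 reads c0=3 → after 1×micro: 3; S1 reads c0=3 → after 2×micro: 3063/256; S2 reads c2=2 → after 1×micro: 4 ⇒ (c0=3, c1=3063/256, c2=4)

first divergence at macro-step: never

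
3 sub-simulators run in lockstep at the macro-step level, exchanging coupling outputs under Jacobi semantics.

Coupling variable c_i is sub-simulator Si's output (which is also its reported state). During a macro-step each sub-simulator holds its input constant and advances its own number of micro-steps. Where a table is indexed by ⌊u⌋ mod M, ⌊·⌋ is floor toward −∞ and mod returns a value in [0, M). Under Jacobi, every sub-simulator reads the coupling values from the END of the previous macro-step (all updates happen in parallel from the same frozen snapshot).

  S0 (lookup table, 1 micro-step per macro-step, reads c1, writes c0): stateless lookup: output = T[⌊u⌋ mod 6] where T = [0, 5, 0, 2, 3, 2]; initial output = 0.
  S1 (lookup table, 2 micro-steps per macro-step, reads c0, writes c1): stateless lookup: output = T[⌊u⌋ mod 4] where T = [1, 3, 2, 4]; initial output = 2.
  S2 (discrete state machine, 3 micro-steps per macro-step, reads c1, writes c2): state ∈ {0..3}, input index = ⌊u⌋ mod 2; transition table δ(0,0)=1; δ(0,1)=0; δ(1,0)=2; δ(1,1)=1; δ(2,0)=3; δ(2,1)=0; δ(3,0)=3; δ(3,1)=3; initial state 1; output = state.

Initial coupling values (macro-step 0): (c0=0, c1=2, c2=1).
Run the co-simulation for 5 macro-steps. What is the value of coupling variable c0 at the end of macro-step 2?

macro 1: S0 reads c1=2 → after 1×micro: 0; S1 reads c0=0 → after 2×micro: 1; S2 reads c1=2 → after 3×micro: 3 ⇒ (c0=0, c1=1, c2=3)
macro 2: S0 reads c1=1 → after 1×micro: 5; S1 reads c0=0 → after 2×micro: 1; S2 reads c1=1 → after 3×micro: 3 ⇒ (c0=5, c1=1, c2=3)
macro 3: S0 reads c1=1 → after 1×micro: 5; S1 reads c0=5 → after 2×micro: 3; S2 reads c1=1 → after 3×micro: 3 ⇒ (c0=5, c1=3, c2=3)
macro 4: S0 reads c1=3 → after 1×micro: 2; S1 reads c0=5 → after 2×micro: 3; S2 reads c1=3 → after 3×micro: 3 ⇒ (c0=2, c1=3, c2=3)
macro 5: S0 reads c1=3 → after 1×micro: 2; S1 reads c0=2 → after 2×micro: 2; S2 reads c1=3 → after 3×micro: 3 ⇒ (c0=2, c1=2, c2=3)

c0 at macro-step 2 = 5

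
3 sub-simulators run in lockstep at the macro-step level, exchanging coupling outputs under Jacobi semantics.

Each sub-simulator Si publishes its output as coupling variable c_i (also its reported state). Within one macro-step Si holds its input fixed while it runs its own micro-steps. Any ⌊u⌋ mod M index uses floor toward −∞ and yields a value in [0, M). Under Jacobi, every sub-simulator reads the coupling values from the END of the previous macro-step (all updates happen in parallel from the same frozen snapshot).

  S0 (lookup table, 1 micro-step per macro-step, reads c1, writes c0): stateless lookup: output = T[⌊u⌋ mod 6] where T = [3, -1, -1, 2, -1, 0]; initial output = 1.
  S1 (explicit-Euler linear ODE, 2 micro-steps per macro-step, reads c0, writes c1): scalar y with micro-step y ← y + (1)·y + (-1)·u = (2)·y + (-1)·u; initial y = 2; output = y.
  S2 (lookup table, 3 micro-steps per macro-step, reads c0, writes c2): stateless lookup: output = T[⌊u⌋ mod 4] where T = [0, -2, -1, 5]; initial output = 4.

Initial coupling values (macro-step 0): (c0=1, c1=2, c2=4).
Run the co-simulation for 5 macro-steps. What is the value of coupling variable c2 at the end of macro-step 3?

c2 at macro-step 3 = 0

macro 1: S0 reads c1=2 → after 1×micro: -1; S1 reads c0=1 → after 2×micro: 5; S2 reads c0=1 → after 3×micro: -2 ⇒ (c0=-1, c1=5, c2=-2)
macro 2: S0 reads c1=5 → after 1×micro: 0; S1 reads c0=-1 → after 2×micro: 23; S2 reads c0=-1 → after 3×micro: 5 ⇒ (c0=0, c1=23, c2=5)
macro 3: S0 reads c1=23 → after 1×micro: 0; S1 reads c0=0 → after 2×micro: 92; S2 reads c0=0 → after 3×micro: 0 ⇒ (c0=0, c1=92, c2=0)
macro 4: S0 reads c1=92 → after 1×micro: -1; S1 reads c0=0 → after 2×micro: 368; S2 reads c0=0 → after 3×micro: 0 ⇒ (c0=-1, c1=368, c2=0)
macro 5: S0 reads c1=368 → after 1×micro: -1; S1 reads c0=-1 → after 2×micro: 1475; S2 reads c0=-1 → after 3×micro: 5 ⇒ (c0=-1, c1=1475, c2=5)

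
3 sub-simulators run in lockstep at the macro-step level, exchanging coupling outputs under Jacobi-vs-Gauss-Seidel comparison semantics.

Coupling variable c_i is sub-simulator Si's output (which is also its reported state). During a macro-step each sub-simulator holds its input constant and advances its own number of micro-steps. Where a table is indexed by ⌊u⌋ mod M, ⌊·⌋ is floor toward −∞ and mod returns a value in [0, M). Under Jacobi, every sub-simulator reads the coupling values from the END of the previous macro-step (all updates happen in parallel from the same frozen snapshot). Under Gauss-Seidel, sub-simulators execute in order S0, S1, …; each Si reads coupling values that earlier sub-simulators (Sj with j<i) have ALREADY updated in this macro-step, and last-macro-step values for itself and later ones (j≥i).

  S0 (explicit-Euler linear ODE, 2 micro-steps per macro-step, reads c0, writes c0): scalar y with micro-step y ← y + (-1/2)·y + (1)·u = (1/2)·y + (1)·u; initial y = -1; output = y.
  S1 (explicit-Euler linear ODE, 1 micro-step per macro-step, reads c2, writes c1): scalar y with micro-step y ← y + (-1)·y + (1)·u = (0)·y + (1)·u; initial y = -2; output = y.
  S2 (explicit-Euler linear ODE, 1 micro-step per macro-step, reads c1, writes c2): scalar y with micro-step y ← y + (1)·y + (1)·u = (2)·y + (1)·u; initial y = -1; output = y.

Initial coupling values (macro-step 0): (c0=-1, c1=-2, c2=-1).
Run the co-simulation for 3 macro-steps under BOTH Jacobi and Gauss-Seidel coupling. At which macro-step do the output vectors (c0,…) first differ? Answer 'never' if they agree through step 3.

first divergence at macro-step: 1

[Jacobi] macro 1: S0 reads c0=-1 → after 2×micro: -7/4; S1 reads c2=-1 → after 1×micro: -1; S2 reads c1=-2 → after 1×micro: -4 ⇒ (c0=-7/4, c1=-1, c2=-4)
[Jacobi] macro 2: S0 reads c0=-7/4 → after 2×micro: -49/16; S1 reads c2=-4 → after 1×micro: -4; S2 reads c1=-1 → after 1×micro: -9 ⇒ (c0=-49/16, c1=-4, c2=-9)
[Jacobi] macro 3: S0 reads c0=-49/16 → after 2×micro: -343/64; S1 reads c2=-9 → after 1×micro: -9; S2 reads c1=-4 → after 1×micro: -22 ⇒ (c0=-343/64, c1=-9, c2=-22)
[Gauss-Seidel] macro 1: S0 reads c0=-1 → after 2×micro: -7/4; S1 reads c2=-1 → after 1×micro: -1; S2 reads c1=-1 → after 1×micro: -3 ⇒ (c0=-7/4, c1=-1, c2=-3)
[Gauss-Seidel] macro 2: S0 reads c0=-7/4 → after 2×micro: -49/16; S1 reads c2=-3 → after 1×micro: -3; S2 reads c1=-3 → after 1×micro: -9 ⇒ (c0=-49/16, c1=-3, c2=-9)
[Gauss-Seidel] macro 3: S0 reads c0=-49/16 → after 2×micro: -343/64; S1 reads c2=-9 → after 1×micro: -9; S2 reads c1=-9 → after 1×micro: -27 ⇒ (c0=-343/64, c1=-9, c2=-27)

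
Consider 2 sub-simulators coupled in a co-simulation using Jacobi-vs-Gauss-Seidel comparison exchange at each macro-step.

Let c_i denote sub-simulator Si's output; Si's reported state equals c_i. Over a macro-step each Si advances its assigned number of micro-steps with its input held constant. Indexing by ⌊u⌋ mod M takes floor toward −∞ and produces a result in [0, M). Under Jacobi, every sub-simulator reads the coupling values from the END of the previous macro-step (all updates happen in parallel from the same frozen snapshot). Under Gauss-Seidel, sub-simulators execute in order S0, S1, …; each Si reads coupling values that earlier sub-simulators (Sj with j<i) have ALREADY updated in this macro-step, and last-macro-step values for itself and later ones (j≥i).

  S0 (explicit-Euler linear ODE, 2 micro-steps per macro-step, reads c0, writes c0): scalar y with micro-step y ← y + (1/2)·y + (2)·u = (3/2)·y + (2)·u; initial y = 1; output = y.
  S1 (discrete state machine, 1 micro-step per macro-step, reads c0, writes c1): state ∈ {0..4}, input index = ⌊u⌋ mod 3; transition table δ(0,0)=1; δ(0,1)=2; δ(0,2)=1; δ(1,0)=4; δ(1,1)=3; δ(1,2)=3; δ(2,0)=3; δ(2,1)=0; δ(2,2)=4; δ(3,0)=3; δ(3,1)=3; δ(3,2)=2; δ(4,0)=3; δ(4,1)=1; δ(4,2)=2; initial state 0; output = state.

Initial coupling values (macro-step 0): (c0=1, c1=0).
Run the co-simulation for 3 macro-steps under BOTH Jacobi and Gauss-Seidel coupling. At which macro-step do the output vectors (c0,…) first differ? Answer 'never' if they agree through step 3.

first divergence at macro-step: 3

[Jacobi] macro 1: S0 reads c0=1 → after 2×micro: 29/4; S1 reads c0=1 → after 1×micro: 2 ⇒ (c0=29/4, c1=2)
[Jacobi] macro 2: S0 reads c0=29/4 → after 2×micro: 841/16; S1 reads c0=29/4 → after 1×micro: 0 ⇒ (c0=841/16, c1=0)
[Jacobi] macro 3: S0 reads c0=841/16 → after 2×micro: 24389/64; S1 reads c0=841/16 → after 1×micro: 2 ⇒ (c0=24389/64, c1=2)
[Gauss-Seidel] macro 1: S0 reads c0=1 → after 2×micro: 29/4; S1 reads c0=29/4 → after 1×micro: 2 ⇒ (c0=29/4, c1=2)
[Gauss-Seidel] macro 2: S0 reads c0=29/4 → after 2×micro: 841/16; S1 reads c0=841/16 → after 1×micro: 0 ⇒ (c0=841/16, c1=0)
[Gauss-Seidel] macro 3: S0 reads c0=841/16 → after 2×micro: 24389/64; S1 reads c0=24389/64 → after 1×micro: 1 ⇒ (c0=24389/64, c1=1)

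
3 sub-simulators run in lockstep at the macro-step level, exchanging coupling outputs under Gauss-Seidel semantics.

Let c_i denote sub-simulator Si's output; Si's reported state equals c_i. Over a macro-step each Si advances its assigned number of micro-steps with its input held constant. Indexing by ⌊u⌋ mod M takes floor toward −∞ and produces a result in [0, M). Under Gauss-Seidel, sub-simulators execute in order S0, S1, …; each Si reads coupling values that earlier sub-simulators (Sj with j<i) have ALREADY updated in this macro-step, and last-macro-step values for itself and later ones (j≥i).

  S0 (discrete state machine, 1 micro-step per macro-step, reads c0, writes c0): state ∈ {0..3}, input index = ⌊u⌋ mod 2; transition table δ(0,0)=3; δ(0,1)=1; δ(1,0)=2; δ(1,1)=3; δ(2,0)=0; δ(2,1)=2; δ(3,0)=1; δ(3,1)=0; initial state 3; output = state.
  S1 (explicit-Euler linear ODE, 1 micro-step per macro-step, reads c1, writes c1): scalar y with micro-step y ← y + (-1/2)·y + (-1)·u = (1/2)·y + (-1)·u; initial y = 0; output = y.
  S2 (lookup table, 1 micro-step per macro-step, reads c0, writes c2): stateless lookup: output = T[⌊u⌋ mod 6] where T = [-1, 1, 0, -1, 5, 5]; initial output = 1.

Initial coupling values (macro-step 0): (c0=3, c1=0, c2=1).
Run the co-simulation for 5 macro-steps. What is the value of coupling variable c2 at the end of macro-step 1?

c2 at macro-step 1 = -1

macro 1: S0 reads c0=3 → after 1×micro: 0; S1 reads c1=0 → after 1×micro: 0; S2 reads c0=0 → after 1×micro: -1 ⇒ (c0=0, c1=0, c2=-1)
macro 2: S0 reads c0=0 → after 1×micro: 3; S1 reads c1=0 → after 1×micro: 0; S2 reads c0=3 → after 1×micro: -1 ⇒ (c0=3, c1=0, c2=-1)
macro 3: S0 reads c0=3 → after 1×micro: 0; S1 reads c1=0 → after 1×micro: 0; S2 reads c0=0 → after 1×micro: -1 ⇒ (c0=0, c1=0, c2=-1)
macro 4: S0 reads c0=0 → after 1×micro: 3; S1 reads c1=0 → after 1×micro: 0; S2 reads c0=3 → after 1×micro: -1 ⇒ (c0=3, c1=0, c2=-1)
macro 5: S0 reads c0=3 → after 1×micro: 0; S1 reads c1=0 → after 1×micro: 0; S2 reads c0=0 → after 1×micro: -1 ⇒ (c0=0, c1=0, c2=-1)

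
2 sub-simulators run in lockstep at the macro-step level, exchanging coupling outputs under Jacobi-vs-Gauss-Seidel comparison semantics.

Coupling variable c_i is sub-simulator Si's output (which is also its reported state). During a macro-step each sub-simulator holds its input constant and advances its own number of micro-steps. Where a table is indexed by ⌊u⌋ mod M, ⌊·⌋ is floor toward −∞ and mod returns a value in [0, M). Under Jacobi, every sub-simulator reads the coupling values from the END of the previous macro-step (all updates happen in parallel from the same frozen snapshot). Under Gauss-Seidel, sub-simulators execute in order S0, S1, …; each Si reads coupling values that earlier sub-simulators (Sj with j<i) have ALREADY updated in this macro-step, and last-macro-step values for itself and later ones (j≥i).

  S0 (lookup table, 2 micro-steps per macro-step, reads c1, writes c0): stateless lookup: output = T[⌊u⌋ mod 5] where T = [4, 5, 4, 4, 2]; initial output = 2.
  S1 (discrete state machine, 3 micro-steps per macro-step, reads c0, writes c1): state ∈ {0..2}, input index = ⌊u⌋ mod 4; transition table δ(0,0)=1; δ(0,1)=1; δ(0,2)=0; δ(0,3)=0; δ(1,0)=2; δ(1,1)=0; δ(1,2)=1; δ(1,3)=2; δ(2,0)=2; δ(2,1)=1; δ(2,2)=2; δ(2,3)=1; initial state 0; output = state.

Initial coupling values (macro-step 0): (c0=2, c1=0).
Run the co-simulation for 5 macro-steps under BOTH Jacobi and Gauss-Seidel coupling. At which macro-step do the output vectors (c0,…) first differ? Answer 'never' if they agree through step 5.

first divergence at macro-step: 1

[Jacobi] macro 1: S0 reads c1=0 → after 2×micro: 4; S1 reads c0=2 → after 3×micro: 0 ⇒ (c0=4, c1=0)
[Jacobi] macro 2: S0 reads c1=0 → after 2×micro: 4; S1 reads c0=4 → after 3×micro: 2 ⇒ (c0=4, c1=2)
[Jacobi] macro 3: S0 reads c1=2 → after 2×micro: 4; S1 reads c0=4 → after 3×micro: 2 ⇒ (c0=4, c1=2)
[Jacobi] macro 4: S0 reads c1=2 → after 2×micro: 4; S1 reads c0=4 → after 3×micro: 2 ⇒ (c0=4, c1=2)
[Jacobi] macro 5: S0 reads c1=2 → after 2×micro: 4; S1 reads c0=4 → after 3×micro: 2 ⇒ (c0=4, c1=2)
[Gauss-Seidel] macro 1: S0 reads c1=0 → after 2×micro: 4; S1 reads c0=4 → after 3×micro: 2 ⇒ (c0=4, c1=2)
[Gauss-Seidel] macro 2: S0 reads c1=2 → after 2×micro: 4; S1 reads c0=4 → after 3×micro: 2 ⇒ (c0=4, c1=2)
[Gauss-Seidel] macro 3: S0 reads c1=2 → after 2×micro: 4; S1 reads c0=4 → after 3×micro: 2 ⇒ (c0=4, c1=2)
[Gauss-Seidel] macro 4: S0 reads c1=2 → after 2×micro: 4; S1 reads c0=4 → after 3×micro: 2 ⇒ (c0=4, c1=2)
[Gauss-Seidel] macro 5: S0 reads c1=2 → after 2×micro: 4; S1 reads c0=4 → after 3×micro: 2 ⇒ (c0=4, c1=2)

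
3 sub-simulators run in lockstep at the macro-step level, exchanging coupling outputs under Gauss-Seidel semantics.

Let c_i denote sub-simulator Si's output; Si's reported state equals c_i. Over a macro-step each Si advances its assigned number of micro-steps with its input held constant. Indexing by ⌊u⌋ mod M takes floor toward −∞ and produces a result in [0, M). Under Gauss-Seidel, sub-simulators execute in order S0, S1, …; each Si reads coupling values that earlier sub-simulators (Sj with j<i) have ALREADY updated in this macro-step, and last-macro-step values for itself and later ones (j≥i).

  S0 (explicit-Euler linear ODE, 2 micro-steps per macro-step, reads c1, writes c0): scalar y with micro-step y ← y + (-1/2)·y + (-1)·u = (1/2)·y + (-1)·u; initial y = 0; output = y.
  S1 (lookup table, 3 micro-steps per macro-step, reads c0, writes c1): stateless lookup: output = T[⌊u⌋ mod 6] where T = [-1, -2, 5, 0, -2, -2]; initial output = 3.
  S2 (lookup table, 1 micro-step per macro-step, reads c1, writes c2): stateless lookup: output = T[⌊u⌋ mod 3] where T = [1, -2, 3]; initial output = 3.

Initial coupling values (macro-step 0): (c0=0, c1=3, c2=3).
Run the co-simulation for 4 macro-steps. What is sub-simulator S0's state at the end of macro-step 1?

S0 state at macro-step 1 = -9/2

macro 1: S0 reads c1=3 → after 2×micro: -9/2; S1 reads c0=-9/2 → after 3×micro: -2; S2 reads c1=-2 → after 1×micro: -2 ⇒ (c0=-9/2, c1=-2, c2=-2)
macro 2: S0 reads c1=-2 → after 2×micro: 15/8; S1 reads c0=15/8 → after 3×micro: -2; S2 reads c1=-2 → after 1×micro: -2 ⇒ (c0=15/8, c1=-2, c2=-2)
macro 3: S0 reads c1=-2 → after 2×micro: 111/32; S1 reads c0=111/32 → after 3×micro: 0; S2 reads c1=0 → after 1×micro: 1 ⇒ (c0=111/32, c1=0, c2=1)
macro 4: S0 reads c1=0 → after 2×micro: 111/128; S1 reads c0=111/128 → after 3×micro: -1; S2 reads c1=-1 → after 1×micro: 3 ⇒ (c0=111/128, c1=-1, c2=3)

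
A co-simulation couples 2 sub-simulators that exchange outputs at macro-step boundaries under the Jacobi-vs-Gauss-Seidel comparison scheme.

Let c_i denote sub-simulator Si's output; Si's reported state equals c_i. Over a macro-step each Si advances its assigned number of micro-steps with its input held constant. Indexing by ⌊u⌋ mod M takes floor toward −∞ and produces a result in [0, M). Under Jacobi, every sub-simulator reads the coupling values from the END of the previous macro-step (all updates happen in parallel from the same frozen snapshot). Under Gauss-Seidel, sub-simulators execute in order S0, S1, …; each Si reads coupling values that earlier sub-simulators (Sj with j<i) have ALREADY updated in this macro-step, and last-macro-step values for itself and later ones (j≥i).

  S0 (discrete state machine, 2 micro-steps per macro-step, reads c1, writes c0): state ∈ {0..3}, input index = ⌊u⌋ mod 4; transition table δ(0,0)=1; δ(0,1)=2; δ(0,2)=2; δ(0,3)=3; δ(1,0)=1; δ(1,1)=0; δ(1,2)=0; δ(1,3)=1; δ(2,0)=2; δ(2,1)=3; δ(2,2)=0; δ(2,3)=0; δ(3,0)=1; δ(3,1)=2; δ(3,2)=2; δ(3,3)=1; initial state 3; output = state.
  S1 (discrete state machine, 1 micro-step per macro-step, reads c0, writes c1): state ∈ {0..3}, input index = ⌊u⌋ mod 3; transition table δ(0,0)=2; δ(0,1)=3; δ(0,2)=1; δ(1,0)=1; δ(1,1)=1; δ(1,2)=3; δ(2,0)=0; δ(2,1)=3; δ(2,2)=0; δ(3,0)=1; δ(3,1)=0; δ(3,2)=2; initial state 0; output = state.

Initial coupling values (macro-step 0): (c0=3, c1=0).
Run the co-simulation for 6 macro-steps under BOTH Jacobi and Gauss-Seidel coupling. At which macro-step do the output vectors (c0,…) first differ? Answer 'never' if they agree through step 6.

first divergence at macro-step: 1

[Jacobi] macro 1: S0 reads c1=0 → after 2×micro: 1; S1 reads c0=3 → after 1×micro: 2 ⇒ (c0=1, c1=2)
[Jacobi] macro 2: S0 reads c1=2 → after 2×micro: 2; S1 reads c0=1 → after 1×micro: 3 ⇒ (c0=2, c1=3)
[Jacobi] macro 3: S0 reads c1=3 → after 2×micro: 3; S1 reads c0=2 → after 1×micro: 2 ⇒ (c0=3, c1=2)
[Jacobi] macro 4: S0 reads c1=2 → after 2×micro: 0; S1 reads c0=3 → after 1×micro: 0 ⇒ (c0=0, c1=0)
[Jacobi] macro 5: S0 reads c1=0 → after 2×micro: 1; S1 reads c0=0 → after 1×micro: 2 ⇒ (c0=1, c1=2)
[Jacobi] macro 6: S0 reads c1=2 → after 2×micro: 2; S1 reads c0=1 → after 1×micro: 3 ⇒ (c0=2, c1=3)
[Gauss-Seidel] macro 1: S0 reads c1=0 → after 2×micro: 1; S1 reads c0=1 → after 1×micro: 3 ⇒ (c0=1, c1=3)
[Gauss-Seidel] macro 2: S0 reads c1=3 → after 2×micro: 1; S1 reads c0=1 → after 1×micro: 0 ⇒ (c0=1, c1=0)
[Gauss-Seidel] macro 3: S0 reads c1=0 → after 2×micro: 1; S1 reads c0=1 → after 1×micro: 3 ⇒ (c0=1, c1=3)
[Gauss-Seidel] macro 4: S0 reads c1=3 → after 2×micro: 1; S1 reads c0=1 → after 1×micro: 0 ⇒ (c0=1, c1=0)
[Gauss-Seidel] macro 5: S0 reads c1=0 → after 2×micro: 1; S1 reads c0=1 → after 1×micro: 3 ⇒ (c0=1, c1=3)
[Gauss-Seidel] macro 6: S0 reads c1=3 → after 2×micro: 1; S1 reads c0=1 → after 1×micro: 0 ⇒ (c0=1, c1=0)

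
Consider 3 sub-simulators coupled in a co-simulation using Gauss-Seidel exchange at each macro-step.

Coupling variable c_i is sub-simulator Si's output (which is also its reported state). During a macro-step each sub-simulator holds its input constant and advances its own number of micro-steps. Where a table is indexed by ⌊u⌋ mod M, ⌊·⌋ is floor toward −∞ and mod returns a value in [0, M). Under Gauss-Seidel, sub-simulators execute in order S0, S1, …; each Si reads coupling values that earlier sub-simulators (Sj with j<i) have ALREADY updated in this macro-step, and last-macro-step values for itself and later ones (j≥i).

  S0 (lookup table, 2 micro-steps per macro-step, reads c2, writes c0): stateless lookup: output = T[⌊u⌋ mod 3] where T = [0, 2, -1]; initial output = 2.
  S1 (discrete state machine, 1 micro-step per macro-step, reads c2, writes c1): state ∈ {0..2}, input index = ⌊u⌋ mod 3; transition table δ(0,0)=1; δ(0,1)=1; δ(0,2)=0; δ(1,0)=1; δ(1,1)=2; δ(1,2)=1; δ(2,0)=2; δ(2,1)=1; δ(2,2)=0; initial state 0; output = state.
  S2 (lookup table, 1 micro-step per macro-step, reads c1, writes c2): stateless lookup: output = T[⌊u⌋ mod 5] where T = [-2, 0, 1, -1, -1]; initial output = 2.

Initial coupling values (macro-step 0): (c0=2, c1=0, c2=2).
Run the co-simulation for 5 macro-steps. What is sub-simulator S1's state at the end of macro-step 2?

macro 1: S0 reads c2=2 → after 2×micro: -1; S1 reads c2=2 → after 1×micro: 0; S2 reads c1=0 → after 1×micro: -2 ⇒ (c0=-1, c1=0, c2=-2)
macro 2: S0 reads c2=-2 → after 2×micro: 2; S1 reads c2=-2 → after 1×micro: 1; S2 reads c1=1 → after 1×micro: 0 ⇒ (c0=2, c1=1, c2=0)
macro 3: S0 reads c2=0 → after 2×micro: 0; S1 reads c2=0 → after 1×micro: 1; S2 reads c1=1 → after 1×micro: 0 ⇒ (c0=0, c1=1, c2=0)
macro 4: S0 reads c2=0 → after 2×micro: 0; S1 reads c2=0 → after 1×micro: 1; S2 reads c1=1 → after 1×micro: 0 ⇒ (c0=0, c1=1, c2=0)
macro 5: S0 reads c2=0 → after 2×micro: 0; S1 reads c2=0 → after 1×micro: 1; S2 reads c1=1 → after 1×micro: 0 ⇒ (c0=0, c1=1, c2=0)

S1 state at macro-step 2 = 1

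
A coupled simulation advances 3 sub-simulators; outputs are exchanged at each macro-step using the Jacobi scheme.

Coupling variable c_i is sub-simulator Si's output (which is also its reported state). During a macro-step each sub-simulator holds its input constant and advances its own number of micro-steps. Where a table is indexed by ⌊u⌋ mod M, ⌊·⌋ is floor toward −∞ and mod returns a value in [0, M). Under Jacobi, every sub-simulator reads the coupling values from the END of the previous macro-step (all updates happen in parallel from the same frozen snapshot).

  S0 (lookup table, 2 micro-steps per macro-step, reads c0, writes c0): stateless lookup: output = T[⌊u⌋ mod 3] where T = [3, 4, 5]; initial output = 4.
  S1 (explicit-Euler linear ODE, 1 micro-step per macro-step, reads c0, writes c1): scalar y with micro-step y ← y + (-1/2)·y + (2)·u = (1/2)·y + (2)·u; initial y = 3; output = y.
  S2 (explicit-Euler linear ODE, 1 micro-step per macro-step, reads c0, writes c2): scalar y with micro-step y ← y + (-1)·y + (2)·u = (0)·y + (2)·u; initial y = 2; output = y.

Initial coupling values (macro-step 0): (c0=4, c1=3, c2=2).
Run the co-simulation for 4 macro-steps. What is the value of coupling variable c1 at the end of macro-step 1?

c1 at macro-step 1 = 19/2

macro 1: S0 reads c0=4 → after 2×micro: 4; S1 reads c0=4 → after 1×micro: 19/2; S2 reads c0=4 → after 1×micro: 8 ⇒ (c0=4, c1=19/2, c2=8)
macro 2: S0 reads c0=4 → after 2×micro: 4; S1 reads c0=4 → after 1×micro: 51/4; S2 reads c0=4 → after 1×micro: 8 ⇒ (c0=4, c1=51/4, c2=8)
macro 3: S0 reads c0=4 → after 2×micro: 4; S1 reads c0=4 → after 1×micro: 115/8; S2 reads c0=4 → after 1×micro: 8 ⇒ (c0=4, c1=115/8, c2=8)
macro 4: S0 reads c0=4 → after 2×micro: 4; S1 reads c0=4 → after 1×micro: 243/16; S2 reads c0=4 → after 1×micro: 8 ⇒ (c0=4, c1=243/16, c2=8)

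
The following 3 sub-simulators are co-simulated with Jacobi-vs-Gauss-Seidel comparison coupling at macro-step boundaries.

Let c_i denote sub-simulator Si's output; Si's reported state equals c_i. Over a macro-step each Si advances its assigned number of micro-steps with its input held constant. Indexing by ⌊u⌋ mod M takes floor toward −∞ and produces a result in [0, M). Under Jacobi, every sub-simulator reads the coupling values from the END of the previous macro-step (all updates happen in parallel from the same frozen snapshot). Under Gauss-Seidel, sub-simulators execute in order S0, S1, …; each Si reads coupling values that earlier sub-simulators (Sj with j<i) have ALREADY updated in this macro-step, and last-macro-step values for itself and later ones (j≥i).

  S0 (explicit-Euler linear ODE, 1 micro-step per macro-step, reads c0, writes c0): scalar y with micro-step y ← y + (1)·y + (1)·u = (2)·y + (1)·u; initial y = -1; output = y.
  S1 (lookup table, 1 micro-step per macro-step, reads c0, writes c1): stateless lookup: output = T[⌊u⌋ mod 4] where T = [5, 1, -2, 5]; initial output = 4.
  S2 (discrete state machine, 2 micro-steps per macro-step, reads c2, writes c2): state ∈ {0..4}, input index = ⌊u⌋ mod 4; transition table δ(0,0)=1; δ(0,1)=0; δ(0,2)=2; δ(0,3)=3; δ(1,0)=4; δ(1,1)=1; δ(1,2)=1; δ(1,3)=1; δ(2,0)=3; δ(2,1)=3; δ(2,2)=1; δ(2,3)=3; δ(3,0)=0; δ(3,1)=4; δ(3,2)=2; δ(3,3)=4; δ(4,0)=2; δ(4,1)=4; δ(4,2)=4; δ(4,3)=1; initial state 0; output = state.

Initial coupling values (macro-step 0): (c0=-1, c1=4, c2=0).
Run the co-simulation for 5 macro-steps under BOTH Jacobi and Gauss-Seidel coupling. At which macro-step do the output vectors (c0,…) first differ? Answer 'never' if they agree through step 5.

[Jacobi] macro 1: S0 reads c0=-1 → after 1×micro: -3; S1 reads c0=-1 → after 1×micro: 5; S2 reads c2=0 → after 2×micro: 4 ⇒ (c0=-3, c1=5, c2=4)
[Jacobi] macro 2: S0 reads c0=-3 → after 1×micro: -9; S1 reads c0=-3 → after 1×micro: 1; S2 reads c2=4 → after 2×micro: 3 ⇒ (c0=-9, c1=1, c2=3)
[Jacobi] macro 3: S0 reads c0=-9 → after 1×micro: -27; S1 reads c0=-9 → after 1×micro: 5; S2 reads c2=3 → after 2×micro: 1 ⇒ (c0=-27, c1=5, c2=1)
[Jacobi] macro 4: S0 reads c0=-27 → after 1×micro: -81; S1 reads c0=-27 → after 1×micro: 1; S2 reads c2=1 → after 2×micro: 1 ⇒ (c0=-81, c1=1, c2=1)
[Jacobi] macro 5: S0 reads c0=-81 → after 1×micro: -243; S1 reads c0=-81 → after 1×micro: 5; S2 reads c2=1 → after 2×micro: 1 ⇒ (c0=-243, c1=5, c2=1)
[Gauss-Seidel] macro 1: S0 reads c0=-1 → after 1×micro: -3; S1 reads c0=-3 → after 1×micro: 1; S2 reads c2=0 → after 2×micro: 4 ⇒ (c0=-3, c1=1, c2=4)
[Gauss-Seidel] macro 2: S0 reads c0=-3 → after 1×micro: -9; S1 reads c0=-9 → after 1×micro: 5; S2 reads c2=4 → after 2×micro: 3 ⇒ (c0=-9, c1=5, c2=3)
[Gauss-Seidel] macro 3: S0 reads c0=-9 → after 1×micro: -27; S1 reads c0=-27 → after 1×micro: 1; S2 reads c2=3 → after 2×micro: 1 ⇒ (c0=-27, c1=1, c2=1)
[Gauss-Seidel] macro 4: S0 reads c0=-27 → after 1×micro: -81; S1 reads c0=-81 → after 1×micro: 5; S2 reads c2=1 → after 2×micro: 1 ⇒ (c0=-81, c1=5, c2=1)
[Gauss-Seidel] macro 5: S0 reads c0=-81 → after 1×micro: -243; S1 reads c0=-243 → after 1×micro: 1; S2 reads c2=1 → after 2×micro: 1 ⇒ (c0=-243, c1=1, c2=1)

first divergence at macro-step: 1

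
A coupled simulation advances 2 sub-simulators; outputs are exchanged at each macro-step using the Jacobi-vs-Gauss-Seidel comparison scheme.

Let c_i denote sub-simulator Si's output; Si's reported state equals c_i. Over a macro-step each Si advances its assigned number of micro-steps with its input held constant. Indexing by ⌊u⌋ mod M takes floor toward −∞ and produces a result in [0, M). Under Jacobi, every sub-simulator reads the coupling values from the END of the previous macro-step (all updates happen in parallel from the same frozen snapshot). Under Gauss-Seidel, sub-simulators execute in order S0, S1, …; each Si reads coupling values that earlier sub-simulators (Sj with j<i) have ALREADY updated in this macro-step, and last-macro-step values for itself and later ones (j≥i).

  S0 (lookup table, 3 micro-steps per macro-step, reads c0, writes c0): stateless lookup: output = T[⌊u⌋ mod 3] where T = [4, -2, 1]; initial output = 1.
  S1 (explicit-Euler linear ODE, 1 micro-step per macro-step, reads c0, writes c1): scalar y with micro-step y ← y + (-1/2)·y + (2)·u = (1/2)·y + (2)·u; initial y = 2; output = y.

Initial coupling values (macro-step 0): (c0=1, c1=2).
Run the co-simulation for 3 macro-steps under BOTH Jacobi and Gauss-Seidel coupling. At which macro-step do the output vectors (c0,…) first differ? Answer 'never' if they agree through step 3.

[Jacobi] macro 1: S0 reads c0=1 → after 3×micro: -2; S1 reads c0=1 → after 1×micro: 3 ⇒ (c0=-2, c1=3)
[Jacobi] macro 2: S0 reads c0=-2 → after 3×micro: -2; S1 reads c0=-2 → after 1×micro: -5/2 ⇒ (c0=-2, c1=-5/2)
[Jacobi] macro 3: S0 reads c0=-2 → after 3×micro: -2; S1 reads c0=-2 → after 1×micro: -21/4 ⇒ (c0=-2, c1=-21/4)
[Gauss-Seidel] macro 1: S0 reads c0=1 → after 3×micro: -2; S1 reads c0=-2 → after 1×micro: -3 ⇒ (c0=-2, c1=-3)
[Gauss-Seidel] macro 2: S0 reads c0=-2 → after 3×micro: -2; S1 reads c0=-2 → after 1×micro: -11/2 ⇒ (c0=-2, c1=-11/2)
[Gauss-Seidel] macro 3: S0 reads c0=-2 → after 3×micro: -2; S1 reads c0=-2 → after 1×micro: -27/4 ⇒ (c0=-2, c1=-27/4)

first divergence at macro-step: 1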